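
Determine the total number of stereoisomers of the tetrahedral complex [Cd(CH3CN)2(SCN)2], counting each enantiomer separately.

1

In a tetrahedral complex all four positions are equivalent and every pair of ligands is adjacent — there is no cis/trans distinction.
Only one geometric arrangement is possible.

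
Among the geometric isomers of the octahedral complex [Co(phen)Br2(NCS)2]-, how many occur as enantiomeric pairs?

1

The six octahedral sites form three mutually perpendicular trans pairs.
Each phen is bidentate and must span two cis positions.
Systematic placement gives 3 geometric isomers: Br trans, NCS cis; Br cis, NCS cis (chiral); Br cis, NCS trans.
One of these lacks any improper symmetry element and so occurs as an enantiomeric pair, giving 3 + 1 = 4 stereoisomers in total.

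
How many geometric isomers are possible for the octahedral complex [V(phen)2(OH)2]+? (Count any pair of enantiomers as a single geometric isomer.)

2

In an octahedral complex each vertex has one trans partner and four cis neighbours.
Each phen is bidentate and must span two cis positions.
There are 2 geometric isomers: OH trans; OH cis (chiral).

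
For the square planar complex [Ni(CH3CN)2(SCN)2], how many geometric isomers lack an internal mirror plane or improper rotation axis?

0

In a square planar complex each vertex has one trans partner and two cis neighbours.
Systematic placement gives 2 geometric isomers: CH3CN cis; CH3CN trans.
Each arrangement has an internal mirror plane or centre of symmetry, so none is chiral.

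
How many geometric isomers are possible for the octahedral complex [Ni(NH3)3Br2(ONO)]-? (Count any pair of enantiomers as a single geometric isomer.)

An octahedron has six vertices in three trans pairs; every non-trans pair is cis.
Systematic placement gives 3 geometric isomers: NH3 mer, Br trans; NH3 fac, Br cis; NH3 mer, Br cis.

3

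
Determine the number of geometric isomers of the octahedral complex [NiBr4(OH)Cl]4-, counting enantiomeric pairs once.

There are 2 geometric isomers: OH and Cl mutually trans; OH and Cl mutually cis.

2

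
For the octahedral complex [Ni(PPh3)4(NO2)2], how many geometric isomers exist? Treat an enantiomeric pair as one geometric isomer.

In an octahedral complex each vertex has one trans partner and four cis neighbours.
Working through the distinct placements yields 2 geometric isomers: NO2 trans; NO2 cis.

2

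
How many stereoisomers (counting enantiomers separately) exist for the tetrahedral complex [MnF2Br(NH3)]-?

1

All four vertices of a tetrahedron are equivalent and mutually adjacent, so cis/trans isomerism cannot arise.
Only one geometric arrangement is possible.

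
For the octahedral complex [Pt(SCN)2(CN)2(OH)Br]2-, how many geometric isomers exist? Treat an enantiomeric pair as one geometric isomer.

The six octahedral sites form three mutually perpendicular trans pairs.
Working through the distinct placements yields 6 geometric isomers: SCN trans, CN cis; SCN cis, CN cis (3 arrangements, 2 chiral); SCN trans, CN trans; SCN cis, CN trans.

6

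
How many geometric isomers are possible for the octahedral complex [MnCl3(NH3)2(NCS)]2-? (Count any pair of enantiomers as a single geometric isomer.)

The six octahedral sites form three mutually perpendicular trans pairs.
There are 3 geometric isomers: Cl mer, NH3 trans; Cl mer, NH3 cis; Cl fac, NH3 cis.

3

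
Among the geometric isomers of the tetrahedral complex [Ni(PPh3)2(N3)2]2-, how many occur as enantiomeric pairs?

All four vertices of a tetrahedron are equivalent and mutually adjacent, so cis/trans isomerism cannot arise.
Only one geometric arrangement is possible.

0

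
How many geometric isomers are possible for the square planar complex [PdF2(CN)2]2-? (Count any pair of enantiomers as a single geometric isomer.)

A square has two trans pairs of vertices; adjacent vertices are cis.
Systematic placement gives 2 geometric isomers: F cis; F trans.

2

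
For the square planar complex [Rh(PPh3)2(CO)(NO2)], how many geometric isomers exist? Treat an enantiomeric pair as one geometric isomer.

2

In a square planar complex each vertex has one trans partner and two cis neighbours.
Systematic placement gives 2 geometric isomers: PPh3 cis; PPh3 trans.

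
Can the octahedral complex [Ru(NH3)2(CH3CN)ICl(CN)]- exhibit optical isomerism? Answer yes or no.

The six octahedral sites form three mutually perpendicular trans pairs.
Systematic enumeration (placing each ligand type in turn and discarding arrangements equivalent by rotation or reflection) gives 9 geometric isomers.
Of these, 6 lack any improper symmetry element and so occur as enantiomeric pairs, giving 9 + 6 = 15 stereoisomers in total.

yes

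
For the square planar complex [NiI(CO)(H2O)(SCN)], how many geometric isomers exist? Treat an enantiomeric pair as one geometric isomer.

Systematic placement gives 3 geometric isomers: (CO/I trans, H2O/SCN trans); (CO/SCN trans, H2O/I trans); (CO/H2O trans, I/SCN trans).

3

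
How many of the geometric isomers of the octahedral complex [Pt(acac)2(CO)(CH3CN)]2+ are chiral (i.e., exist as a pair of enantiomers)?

Each acac is bidentate and must span two cis positions.
Working through the distinct placements yields 2 geometric isomers: CO and CH3CN mutually trans; CO and CH3CN mutually cis (chiral).
One of these lacks any improper symmetry element and so occurs as an enantiomeric pair, giving 2 + 1 = 3 stereoisomers in total.

1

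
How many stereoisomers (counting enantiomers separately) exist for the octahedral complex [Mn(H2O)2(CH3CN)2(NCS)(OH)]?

8

In an octahedral complex each vertex has one trans partner and four cis neighbours.
Working through the distinct placements yields 6 geometric isomers: H2O trans, CH3CN trans; H2O cis, CH3CN trans; H2O cis, CH3CN cis (3 arrangements, 2 chiral); H2O trans, CH3CN cis.
Of these, 2 lack any improper symmetry element and so occur as enantiomeric pairs, giving 6 + 2 = 8 stereoisomers in total.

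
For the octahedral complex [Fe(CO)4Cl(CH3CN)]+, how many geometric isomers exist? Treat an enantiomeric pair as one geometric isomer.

2

The six octahedral sites form three mutually perpendicular trans pairs.
The distinct arrangements are (2 in all): Cl and CH3CN mutually cis; Cl and CH3CN mutually trans.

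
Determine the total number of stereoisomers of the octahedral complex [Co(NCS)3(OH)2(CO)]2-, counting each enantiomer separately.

3

In an octahedral complex each vertex has one trans partner and four cis neighbours.
Systematic placement gives 3 geometric isomers: NCS mer, OH trans; NCS fac, OH cis; NCS mer, OH cis.
Each arrangement has an internal mirror plane or centre of symmetry, so none is chiral.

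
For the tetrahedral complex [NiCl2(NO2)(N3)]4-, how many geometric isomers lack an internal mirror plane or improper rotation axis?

0

All four vertices of a tetrahedron are equivalent and mutually adjacent, so cis/trans isomerism cannot arise.
Only one geometric arrangement is possible.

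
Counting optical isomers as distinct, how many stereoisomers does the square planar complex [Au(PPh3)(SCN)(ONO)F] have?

3

A square has two trans pairs of vertices; adjacent vertices are cis.
Working through the distinct placements yields 3 geometric isomers: (F/PPh3 trans, ONO/SCN trans); (F/SCN trans, ONO/PPh3 trans); (F/ONO trans, PPh3/SCN trans).
Each arrangement has an internal mirror plane or centre of symmetry, so none is chiral.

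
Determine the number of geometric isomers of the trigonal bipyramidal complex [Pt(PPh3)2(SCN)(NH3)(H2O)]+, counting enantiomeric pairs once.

In a trigonal bipyramid the two axial positions differ from the three equatorial ones.
Exhaustive case analysis gives 7 geometric isomers.

7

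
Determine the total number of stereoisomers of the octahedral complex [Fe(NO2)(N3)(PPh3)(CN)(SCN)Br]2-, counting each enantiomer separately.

30

An octahedron has six vertices in three trans pairs; every non-trans pair is cis.
Placing the ligands in turn and identifying arrangements related by rotation or reflection leaves 15 distinct geometric isomers.
Of these, 15 lack any improper symmetry element and so occur as enantiomeric pairs, giving 15 + 15 = 30 stereoisomers in total.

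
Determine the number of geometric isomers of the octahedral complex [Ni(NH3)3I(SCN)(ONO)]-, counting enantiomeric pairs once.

4

In an octahedral complex each vertex has one trans partner and four cis neighbours.
Working through the distinct placements yields 4 geometric isomers: NH3 mer (3 arrangements); NH3 fac (chiral).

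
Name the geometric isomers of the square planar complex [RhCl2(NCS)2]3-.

cis and trans

In a square planar complex each vertex has one trans partner and two cis neighbours.
There are 2 geometric isomers: Cl cis; Cl trans.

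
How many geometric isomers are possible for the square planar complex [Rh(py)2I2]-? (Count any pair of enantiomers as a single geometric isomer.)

In a square planar complex each vertex has one trans partner and two cis neighbours.
The distinct arrangements are (2 in all): py cis; py trans.

2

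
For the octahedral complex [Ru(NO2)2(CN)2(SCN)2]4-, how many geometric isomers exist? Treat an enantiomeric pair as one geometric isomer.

In an octahedral complex each vertex has one trans partner and four cis neighbours.
The distinct arrangements are (5 in all): NO2 trans, CN trans, SCN trans; NO2 cis, CN trans, SCN cis; NO2 cis, CN cis, SCN trans; NO2 cis, CN cis, SCN cis (chiral); NO2 trans, CN cis, SCN cis.

5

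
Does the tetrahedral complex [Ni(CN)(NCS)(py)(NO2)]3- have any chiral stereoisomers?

In a tetrahedral complex all four positions are equivalent and every pair of ligands is adjacent — there is no cis/trans distinction.
Only one geometric arrangement is possible; it has no improper symmetry element, so it exists as a pair of enantiomers (2 stereoisomers).

yes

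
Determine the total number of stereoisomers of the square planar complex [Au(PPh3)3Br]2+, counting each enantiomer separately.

1

A square has two trans pairs of vertices; adjacent vertices are cis.
Only one geometric arrangement is possible.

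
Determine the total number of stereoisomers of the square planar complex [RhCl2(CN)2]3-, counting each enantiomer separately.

2

A square has two trans pairs of vertices; adjacent vertices are cis.
Working through the distinct placements yields 2 geometric isomers: Cl cis; Cl trans.
Each arrangement has an internal mirror plane or centre of symmetry, so none is chiral.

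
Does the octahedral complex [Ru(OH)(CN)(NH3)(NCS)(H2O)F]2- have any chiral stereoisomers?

yes

Placing the ligands in turn and identifying arrangements related by rotation or reflection leaves 15 distinct geometric isomers.
Of these, 15 lack any improper symmetry element and so occur as enantiomeric pairs, giving 15 + 15 = 30 stereoisomers in total.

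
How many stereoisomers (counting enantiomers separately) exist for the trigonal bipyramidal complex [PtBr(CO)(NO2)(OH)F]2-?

In a trigonal bipyramid the two axial positions differ from the three equatorial ones.
Placing the ligands in turn and identifying arrangements related by rotation or reflection leaves 10 distinct geometric isomers.
Of these, 10 lack any improper symmetry element and so occur as enantiomeric pairs, giving 10 + 10 = 20 stereoisomers in total.

20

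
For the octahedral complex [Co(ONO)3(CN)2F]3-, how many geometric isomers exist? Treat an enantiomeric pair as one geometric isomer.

3

In an octahedral complex each vertex has one trans partner and four cis neighbours.
Working through the distinct placements yields 3 geometric isomers: ONO mer, CN trans; ONO mer, CN cis; ONO fac, CN cis.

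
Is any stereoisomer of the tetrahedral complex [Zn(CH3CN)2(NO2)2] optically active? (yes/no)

In a tetrahedral complex all four positions are equivalent and every pair of ligands is adjacent — there is no cis/trans distinction.
Only one geometric arrangement is possible.

no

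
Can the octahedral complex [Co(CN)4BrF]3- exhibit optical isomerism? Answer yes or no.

no

In an octahedral complex each vertex has one trans partner and four cis neighbours.
Working through the distinct placements yields 2 geometric isomers: Br and F mutually cis; Br and F mutually trans.
Each arrangement has an internal mirror plane or centre of symmetry, so none is chiral.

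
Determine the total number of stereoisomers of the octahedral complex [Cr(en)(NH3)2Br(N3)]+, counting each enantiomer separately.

An octahedron has six vertices in three trans pairs; every non-trans pair is cis.
Each en is bidentate and must span two cis positions.
The distinct arrangements are (4 in all): NH3 cis (3 arrangements, 2 chiral); NH3 trans.
Of these, 2 lack any improper symmetry element and so occur as enantiomeric pairs, giving 4 + 2 = 6 stereoisomers in total.

6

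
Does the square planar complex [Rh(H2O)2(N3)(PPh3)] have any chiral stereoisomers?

A square has two trans pairs of vertices; adjacent vertices are cis.
Systematic placement gives 2 geometric isomers: H2O cis; H2O trans.
Each arrangement has an internal mirror plane or centre of symmetry, so none is chiral.

no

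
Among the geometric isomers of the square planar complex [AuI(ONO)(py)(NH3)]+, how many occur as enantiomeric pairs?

Systematic placement gives 3 geometric isomers: (I/ONO trans, NH3/py trans); (I/py trans, NH3/ONO trans); (I/NH3 trans, ONO/py trans).
Each arrangement has an internal mirror plane or centre of symmetry, so none is chiral.

0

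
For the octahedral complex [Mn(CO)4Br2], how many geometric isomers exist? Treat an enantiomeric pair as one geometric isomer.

The six octahedral sites form three mutually perpendicular trans pairs.
Working through the distinct placements yields 2 geometric isomers: Br trans; Br cis.

2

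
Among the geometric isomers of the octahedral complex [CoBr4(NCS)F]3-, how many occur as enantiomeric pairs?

The six octahedral sites form three mutually perpendicular trans pairs.
Working through the distinct placements yields 2 geometric isomers: NCS and F mutually trans; NCS and F mutually cis.
Each arrangement has an internal mirror plane or centre of symmetry, so none is chiral.

0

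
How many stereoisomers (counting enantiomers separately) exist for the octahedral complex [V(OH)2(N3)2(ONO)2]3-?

An octahedron has six vertices in three trans pairs; every non-trans pair is cis.
Systematic placement gives 5 geometric isomers: OH trans, N3 trans, ONO trans; OH cis, N3 trans, ONO cis; OH cis, N3 cis, ONO trans; OH cis, N3 cis, ONO cis (chiral); OH trans, N3 cis, ONO cis.
One of these lacks any improper symmetry element and so occurs as an enantiomeric pair, giving 5 + 1 = 6 stereoisomers in total.

6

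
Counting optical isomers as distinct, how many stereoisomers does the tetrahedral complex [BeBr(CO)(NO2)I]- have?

Only one geometric arrangement is possible; it has no improper symmetry element, so it exists as a pair of enantiomers (2 stereoisomers).

2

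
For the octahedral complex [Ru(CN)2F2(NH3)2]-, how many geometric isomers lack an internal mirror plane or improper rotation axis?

1

The six octahedral sites form three mutually perpendicular trans pairs.
Systematic placement gives 5 geometric isomers: CN trans, F trans, NH3 trans; CN trans, F cis, NH3 cis; CN cis, F cis, NH3 trans; CN cis, F cis, NH3 cis (chiral); CN cis, F trans, NH3 cis.
One of these lacks any improper symmetry element and so occurs as an enantiomeric pair, giving 5 + 1 = 6 stereoisomers in total.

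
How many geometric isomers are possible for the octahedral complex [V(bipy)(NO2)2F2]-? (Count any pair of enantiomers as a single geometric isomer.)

An octahedron has six vertices in three trans pairs; every non-trans pair is cis.
Each bipy is bidentate and must span two cis positions.
Systematic placement gives 3 geometric isomers: NO2 cis, F trans; NO2 cis, F cis (chiral); NO2 trans, F cis.

3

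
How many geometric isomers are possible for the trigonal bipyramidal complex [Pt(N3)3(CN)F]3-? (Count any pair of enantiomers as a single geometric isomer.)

In a trigonal bipyramid the two axial positions differ from the three equatorial ones.
There are 4 geometric isomers: CN axial, F axial; CN axial, F equatorial; CN equatorial, F axial; CN equatorial, F equatorial.

4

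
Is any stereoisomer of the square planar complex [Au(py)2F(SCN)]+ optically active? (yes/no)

There are 2 geometric isomers: py cis; py trans.
Each arrangement has an internal mirror plane or centre of symmetry, so none is chiral.

no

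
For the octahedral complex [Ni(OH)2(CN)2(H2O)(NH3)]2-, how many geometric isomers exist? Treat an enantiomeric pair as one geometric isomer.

6

The distinct arrangements are (6 in all): OH trans, CN trans; OH cis, CN trans; OH trans, CN cis; OH cis, CN cis (3 arrangements, 2 chiral).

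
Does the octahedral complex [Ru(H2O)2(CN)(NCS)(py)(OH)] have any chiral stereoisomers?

The six octahedral sites form three mutually perpendicular trans pairs.
Placing the ligands in turn and identifying arrangements related by rotation or reflection leaves 9 distinct geometric isomers.
Of these, 6 lack any improper symmetry element and so occur as enantiomeric pairs, giving 9 + 6 = 15 stereoisomers in total.

yes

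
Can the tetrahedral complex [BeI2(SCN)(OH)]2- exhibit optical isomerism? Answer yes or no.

no

All four vertices of a tetrahedron are equivalent and mutually adjacent, so cis/trans isomerism cannot arise.
Only one geometric arrangement is possible.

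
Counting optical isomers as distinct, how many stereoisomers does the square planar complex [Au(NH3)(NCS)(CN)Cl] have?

3

A square has two trans pairs of vertices; adjacent vertices are cis.
The distinct arrangements are (3 in all): (CN/NCS trans, Cl/NH3 trans); (CN/NH3 trans, Cl/NCS trans); (CN/Cl trans, NCS/NH3 trans).
Each arrangement has an internal mirror plane or centre of symmetry, so none is chiral.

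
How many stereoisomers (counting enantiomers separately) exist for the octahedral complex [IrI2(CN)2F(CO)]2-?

An octahedron has six vertices in three trans pairs; every non-trans pair is cis.
There are 6 geometric isomers: I trans, CN trans; I cis, CN trans; I trans, CN cis; I cis, CN cis (3 arrangements, 2 chiral).
Of these, 2 lack any improper symmetry element and so occur as enantiomeric pairs, giving 6 + 2 = 8 stereoisomers in total.

8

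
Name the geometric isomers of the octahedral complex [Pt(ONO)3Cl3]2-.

fac and mer

An octahedron has six vertices in three trans pairs; every non-trans pair is cis.
Systematic placement gives 2 geometric isomers: ONO mer; ONO fac.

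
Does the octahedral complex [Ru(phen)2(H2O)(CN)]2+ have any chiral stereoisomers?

yes

In an octahedral complex each vertex has one trans partner and four cis neighbours.
Each phen is bidentate and must span two cis positions.
Systematic placement gives 2 geometric isomers: H2O and CN mutually trans; H2O and CN mutually cis (chiral).
One of these lacks any improper symmetry element and so occurs as an enantiomeric pair, giving 2 + 1 = 3 stereoisomers in total.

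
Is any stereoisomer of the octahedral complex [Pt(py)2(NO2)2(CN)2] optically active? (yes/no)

The distinct arrangements are (5 in all): py trans, NO2 trans, CN trans; py cis, NO2 cis, CN trans; py trans, NO2 cis, CN cis; py cis, NO2 cis, CN cis (chiral); py cis, NO2 trans, CN cis.
One of these lacks any improper symmetry element and so occurs as an enantiomeric pair, giving 5 + 1 = 6 stereoisomers in total.

yes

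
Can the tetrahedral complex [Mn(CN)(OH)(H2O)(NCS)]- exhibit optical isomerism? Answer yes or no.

yes

All four vertices of a tetrahedron are equivalent and mutually adjacent, so cis/trans isomerism cannot arise.
Only one geometric arrangement is possible; it has no improper symmetry element, so it exists as a pair of enantiomers (2 stereoisomers).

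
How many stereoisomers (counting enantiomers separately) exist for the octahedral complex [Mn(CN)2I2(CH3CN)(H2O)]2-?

In an octahedral complex each vertex has one trans partner and four cis neighbours.
The distinct arrangements are (6 in all): CN cis, I trans; CN cis, I cis (3 arrangements, 2 chiral); CN trans, I trans; CN trans, I cis.
Of these, 2 lack any improper symmetry element and so occur as enantiomeric pairs, giving 6 + 2 = 8 stereoisomers in total.

8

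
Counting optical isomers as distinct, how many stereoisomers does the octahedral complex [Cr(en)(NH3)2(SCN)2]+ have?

An octahedron has six vertices in three trans pairs; every non-trans pair is cis.
Each en is bidentate and must span two cis positions.
There are 3 geometric isomers: NH3 trans, SCN cis; NH3 cis, SCN cis (chiral); NH3 cis, SCN trans.
One of these lacks any improper symmetry element and so occurs as an enantiomeric pair, giving 3 + 1 = 4 stereoisomers in total.

4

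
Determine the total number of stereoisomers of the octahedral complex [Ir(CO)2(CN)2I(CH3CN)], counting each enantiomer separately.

The six octahedral sites form three mutually perpendicular trans pairs.
There are 6 geometric isomers: CO cis, CN cis (3 arrangements, 2 chiral); CO trans, CN cis; CO cis, CN trans; CO trans, CN trans.
Of these, 2 lack any improper symmetry element and so occur as enantiomeric pairs, giving 6 + 2 = 8 stereoisomers in total.

8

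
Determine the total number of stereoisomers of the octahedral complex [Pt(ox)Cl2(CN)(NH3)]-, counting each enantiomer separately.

6

An octahedron has six vertices in three trans pairs; every non-trans pair is cis.
Each ox is bidentate and must span two cis positions.
The distinct arrangements are (4 in all): Cl cis (3 arrangements, 2 chiral); Cl trans.
Of these, 2 lack any improper symmetry element and so occur as enantiomeric pairs, giving 4 + 2 = 6 stereoisomers in total.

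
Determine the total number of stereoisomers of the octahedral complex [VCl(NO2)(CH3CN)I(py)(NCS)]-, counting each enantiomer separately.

30

Exhaustive case analysis gives 15 geometric isomers.
Of these, 15 lack any improper symmetry element and so occur as enantiomeric pairs, giving 15 + 15 = 30 stereoisomers in total.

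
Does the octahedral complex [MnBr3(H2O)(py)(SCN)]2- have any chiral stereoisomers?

yes

An octahedron has six vertices in three trans pairs; every non-trans pair is cis.
Systematic placement gives 4 geometric isomers: Br mer (3 arrangements); Br fac (chiral).
One of these lacks any improper symmetry element and so occurs as an enantiomeric pair, giving 4 + 1 = 5 stereoisomers in total.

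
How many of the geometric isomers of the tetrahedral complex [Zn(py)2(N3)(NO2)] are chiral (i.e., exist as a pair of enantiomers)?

All four vertices of a tetrahedron are equivalent and mutually adjacent, so cis/trans isomerism cannot arise.
Only one geometric arrangement is possible.

0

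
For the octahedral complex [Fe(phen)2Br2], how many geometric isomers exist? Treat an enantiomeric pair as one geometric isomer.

Each phen is bidentate and must span two cis positions.
The distinct arrangements are (2 in all): Br trans; Br cis (chiral).

2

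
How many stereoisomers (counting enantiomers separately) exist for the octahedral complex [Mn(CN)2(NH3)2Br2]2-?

The six octahedral sites form three mutually perpendicular trans pairs.
There are 5 geometric isomers: CN trans, NH3 trans, Br trans; CN cis, NH3 cis, Br trans; CN cis, NH3 trans, Br cis; CN cis, NH3 cis, Br cis (chiral); CN trans, NH3 cis, Br cis.
One of these lacks any improper symmetry element and so occurs as an enantiomeric pair, giving 5 + 1 = 6 stereoisomers in total.

6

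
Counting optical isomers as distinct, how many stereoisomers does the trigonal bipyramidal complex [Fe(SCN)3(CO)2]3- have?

3

In a trigonal bipyramid the two axial positions differ from the three equatorial ones.
There are 3 geometric isomers: CO both axial; CO one axial, one equatorial; CO both equatorial.
Each arrangement has an internal mirror plane or centre of symmetry, so none is chiral.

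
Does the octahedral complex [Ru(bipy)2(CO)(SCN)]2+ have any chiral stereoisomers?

The six octahedral sites form three mutually perpendicular trans pairs.
Each bipy is bidentate and must span two cis positions.
Systematic placement gives 2 geometric isomers: CO and SCN mutually trans; CO and SCN mutually cis (chiral).
One of these lacks any improper symmetry element and so occurs as an enantiomeric pair, giving 2 + 1 = 3 stereoisomers in total.

yes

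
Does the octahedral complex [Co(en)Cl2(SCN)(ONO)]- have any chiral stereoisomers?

In an octahedral complex each vertex has one trans partner and four cis neighbours.
Each en is bidentate and must span two cis positions.
Systematic placement gives 4 geometric isomers: Cl trans; Cl cis (3 arrangements, 2 chiral).
Of these, 2 lack any improper symmetry element and so occur as enantiomeric pairs, giving 4 + 2 = 6 stereoisomers in total.

yes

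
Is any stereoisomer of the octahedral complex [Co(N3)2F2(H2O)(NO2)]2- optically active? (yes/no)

An octahedron has six vertices in three trans pairs; every non-trans pair is cis.
Systematic placement gives 6 geometric isomers: N3 cis, F trans; N3 trans, F trans; N3 cis, F cis (3 arrangements, 2 chiral); N3 trans, F cis.
Of these, 2 lack any improper symmetry element and so occur as enantiomeric pairs, giving 6 + 2 = 8 stereoisomers in total.

yes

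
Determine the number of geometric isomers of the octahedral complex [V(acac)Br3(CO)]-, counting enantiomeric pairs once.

An octahedron has six vertices in three trans pairs; every non-trans pair is cis.
Each acac is bidentate and must span two cis positions.
Systematic placement gives 2 geometric isomers: Br mer; Br fac.

2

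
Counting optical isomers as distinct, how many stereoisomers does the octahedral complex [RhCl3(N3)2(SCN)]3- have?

In an octahedral complex each vertex has one trans partner and four cis neighbours.
Systematic placement gives 3 geometric isomers: Cl mer, N3 cis; Cl mer, N3 trans; Cl fac, N3 cis.
Each arrangement has an internal mirror plane or centre of symmetry, so none is chiral.

3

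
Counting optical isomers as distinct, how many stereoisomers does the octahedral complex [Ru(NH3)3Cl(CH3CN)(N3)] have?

5

In an octahedral complex each vertex has one trans partner and four cis neighbours.
The distinct arrangements are (4 in all): NH3 mer (3 arrangements); NH3 fac (chiral).
One of these lacks any improper symmetry element and so occurs as an enantiomeric pair, giving 4 + 1 = 5 stereoisomers in total.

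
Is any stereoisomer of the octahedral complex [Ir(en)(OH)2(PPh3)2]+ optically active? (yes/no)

yes

In an octahedral complex each vertex has one trans partner and four cis neighbours.
Each en is bidentate and must span two cis positions.
Systematic placement gives 3 geometric isomers: OH trans, PPh3 cis; OH cis, PPh3 cis (chiral); OH cis, PPh3 trans.
One of these lacks any improper symmetry element and so occurs as an enantiomeric pair, giving 3 + 1 = 4 stereoisomers in total.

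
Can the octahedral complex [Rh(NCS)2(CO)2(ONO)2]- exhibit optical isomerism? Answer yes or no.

The six octahedral sites form three mutually perpendicular trans pairs.
Working through the distinct placements yields 5 geometric isomers: NCS trans, CO trans, ONO trans; NCS cis, CO trans, ONO cis; NCS cis, CO cis, ONO trans; NCS cis, CO cis, ONO cis (chiral); NCS trans, CO cis, ONO cis.
One of these lacks any improper symmetry element and so occurs as an enantiomeric pair, giving 5 + 1 = 6 stereoisomers in total.

yes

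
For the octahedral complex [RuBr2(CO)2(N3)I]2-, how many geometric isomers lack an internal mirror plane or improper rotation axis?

2

Systematic placement gives 6 geometric isomers: Br trans, CO trans; Br trans, CO cis; Br cis, CO cis (3 arrangements, 2 chiral); Br cis, CO trans.
Of these, 2 lack any improper symmetry element and so occur as enantiomeric pairs, giving 6 + 2 = 8 stereoisomers in total.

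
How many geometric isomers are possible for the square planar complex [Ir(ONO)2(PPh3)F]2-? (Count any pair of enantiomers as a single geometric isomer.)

2

In a square planar complex each vertex has one trans partner and two cis neighbours.
Systematic placement gives 2 geometric isomers: ONO cis; ONO trans.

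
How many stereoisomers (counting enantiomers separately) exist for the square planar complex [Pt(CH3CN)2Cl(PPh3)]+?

2

There are 2 geometric isomers: CH3CN cis; CH3CN trans.
Each arrangement has an internal mirror plane or centre of symmetry, so none is chiral.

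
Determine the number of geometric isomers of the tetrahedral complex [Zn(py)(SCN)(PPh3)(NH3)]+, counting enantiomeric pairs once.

In a tetrahedral complex all four positions are equivalent and every pair of ligands is adjacent — there is no cis/trans distinction.
Only one geometric arrangement is possible; it has no improper symmetry element, so it exists as a pair of enantiomers (2 stereoisomers).

1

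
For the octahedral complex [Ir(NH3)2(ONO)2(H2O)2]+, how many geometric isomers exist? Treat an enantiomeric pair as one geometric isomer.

There are 5 geometric isomers: NH3 trans, ONO trans, H2O trans; NH3 cis, ONO cis, H2O trans; NH3 cis, ONO trans, H2O cis; NH3 cis, ONO cis, H2O cis (chiral); NH3 trans, ONO cis, H2O cis.

5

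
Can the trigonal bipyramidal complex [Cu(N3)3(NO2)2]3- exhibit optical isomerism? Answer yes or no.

no

A trigonal bipyramid has two axial and three equatorial sites, which are chemically inequivalent.
There are 3 geometric isomers: NO2 both equatorial; NO2 one axial, one equatorial; NO2 both axial.
Each arrangement has an internal mirror plane or centre of symmetry, so none is chiral.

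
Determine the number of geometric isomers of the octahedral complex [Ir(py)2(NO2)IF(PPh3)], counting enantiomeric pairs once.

An octahedron has six vertices in three trans pairs; every non-trans pair is cis.
Placing the ligands in turn and identifying arrangements related by rotation or reflection leaves 9 distinct geometric isomers.

9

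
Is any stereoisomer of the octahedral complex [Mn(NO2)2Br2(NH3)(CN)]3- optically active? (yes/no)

yes

There are 6 geometric isomers: NO2 trans, Br trans; NO2 cis, Br trans; NO2 trans, Br cis; NO2 cis, Br cis (3 arrangements, 2 chiral).
Of these, 2 lack any improper symmetry element and so occur as enantiomeric pairs, giving 6 + 2 = 8 stereoisomers in total.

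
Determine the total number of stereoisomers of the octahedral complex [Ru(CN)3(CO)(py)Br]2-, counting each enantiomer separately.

5

Systematic placement gives 4 geometric isomers: CN mer (3 arrangements); CN fac (chiral).
One of these lacks any improper symmetry element and so occurs as an enantiomeric pair, giving 4 + 1 = 5 stereoisomers in total.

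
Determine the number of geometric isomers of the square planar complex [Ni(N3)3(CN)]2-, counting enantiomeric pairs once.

1

Only one geometric arrangement is possible.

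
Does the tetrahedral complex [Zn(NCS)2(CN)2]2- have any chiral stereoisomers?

In a tetrahedral complex all four positions are equivalent and every pair of ligands is adjacent — there is no cis/trans distinction.
Only one geometric arrangement is possible.

no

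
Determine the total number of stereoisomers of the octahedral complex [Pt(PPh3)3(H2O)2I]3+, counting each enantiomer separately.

3

An octahedron has six vertices in three trans pairs; every non-trans pair is cis.
The distinct arrangements are (3 in all): PPh3 mer, H2O trans; PPh3 mer, H2O cis; PPh3 fac, H2O cis.
Each arrangement has an internal mirror plane or centre of symmetry, so none is chiral.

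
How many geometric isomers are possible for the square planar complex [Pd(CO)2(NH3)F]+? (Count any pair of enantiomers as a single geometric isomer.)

2

In a square planar complex each vertex has one trans partner and two cis neighbours.
There are 2 geometric isomers: CO cis; CO trans.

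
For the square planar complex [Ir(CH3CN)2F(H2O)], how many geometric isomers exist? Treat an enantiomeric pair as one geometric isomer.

There are 2 geometric isomers: CH3CN cis; CH3CN trans.

2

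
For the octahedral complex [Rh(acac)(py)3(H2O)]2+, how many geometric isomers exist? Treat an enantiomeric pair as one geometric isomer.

An octahedron has six vertices in three trans pairs; every non-trans pair is cis.
Each acac is bidentate and must span two cis positions.
The distinct arrangements are (2 in all): py mer; py fac.

2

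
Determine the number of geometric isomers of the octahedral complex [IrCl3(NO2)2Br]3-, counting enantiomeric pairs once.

3

An octahedron has six vertices in three trans pairs; every non-trans pair is cis.
The distinct arrangements are (3 in all): Cl mer, NO2 trans; Cl fac, NO2 cis; Cl mer, NO2 cis.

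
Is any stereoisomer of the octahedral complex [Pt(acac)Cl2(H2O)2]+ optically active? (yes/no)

yes

The six octahedral sites form three mutually perpendicular trans pairs.
Each acac is bidentate and must span two cis positions.
Systematic placement gives 3 geometric isomers: Cl trans, H2O cis; Cl cis, H2O cis (chiral); Cl cis, H2O trans.
One of these lacks any improper symmetry element and so occurs as an enantiomeric pair, giving 3 + 1 = 4 stereoisomers in total.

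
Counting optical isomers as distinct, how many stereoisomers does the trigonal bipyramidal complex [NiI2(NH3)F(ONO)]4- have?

10

In a trigonal bipyramid the two axial positions differ from the three equatorial ones.
Systematic enumeration (placing each ligand type in turn and discarding arrangements equivalent by rotation or reflection) gives 7 geometric isomers.
Of these, 3 lack any improper symmetry element and so occur as enantiomeric pairs, giving 7 + 3 = 10 stereoisomers in total.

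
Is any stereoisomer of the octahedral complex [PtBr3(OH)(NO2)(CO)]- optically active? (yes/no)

yes

An octahedron has six vertices in three trans pairs; every non-trans pair is cis.
There are 4 geometric isomers: Br mer (3 arrangements); Br fac (chiral).
One of these lacks any improper symmetry element and so occurs as an enantiomeric pair, giving 4 + 1 = 5 stereoisomers in total.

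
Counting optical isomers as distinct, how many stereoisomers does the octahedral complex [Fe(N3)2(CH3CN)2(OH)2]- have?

6

The distinct arrangements are (5 in all): N3 trans, CH3CN trans, OH trans; N3 cis, CH3CN trans, OH cis; N3 cis, CH3CN cis, OH trans; N3 cis, CH3CN cis, OH cis (chiral); N3 trans, CH3CN cis, OH cis.
One of these lacks any improper symmetry element and so occurs as an enantiomeric pair, giving 5 + 1 = 6 stereoisomers in total.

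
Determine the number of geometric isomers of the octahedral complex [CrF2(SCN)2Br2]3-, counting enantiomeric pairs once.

An octahedron has six vertices in three trans pairs; every non-trans pair is cis.
There are 5 geometric isomers: F trans, SCN trans, Br trans; F cis, SCN cis, Br trans; F cis, SCN trans, Br cis; F cis, SCN cis, Br cis (chiral); F trans, SCN cis, Br cis.

5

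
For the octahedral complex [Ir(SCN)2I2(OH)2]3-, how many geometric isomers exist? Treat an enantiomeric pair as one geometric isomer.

5

The six octahedral sites form three mutually perpendicular trans pairs.
Systematic placement gives 5 geometric isomers: SCN trans, I trans, OH trans; SCN cis, I trans, OH cis; SCN trans, I cis, OH cis; SCN cis, I cis, OH cis (chiral); SCN cis, I cis, OH trans.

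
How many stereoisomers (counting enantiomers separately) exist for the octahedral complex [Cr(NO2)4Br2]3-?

In an octahedral complex each vertex has one trans partner and four cis neighbours.
Working through the distinct placements yields 2 geometric isomers: Br trans; Br cis.
Each arrangement has an internal mirror plane or centre of symmetry, so none is chiral.

2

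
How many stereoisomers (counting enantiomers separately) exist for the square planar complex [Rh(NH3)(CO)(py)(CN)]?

A square has two trans pairs of vertices; adjacent vertices are cis.
Working through the distinct placements yields 3 geometric isomers: (CN/NH3 trans, CO/py trans); (CN/py trans, CO/NH3 trans); (CN/CO trans, NH3/py trans).
Each arrangement has an internal mirror plane or centre of symmetry, so none is chiral.

3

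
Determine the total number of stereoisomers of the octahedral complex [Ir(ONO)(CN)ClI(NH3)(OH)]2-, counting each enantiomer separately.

The six octahedral sites form three mutually perpendicular trans pairs.
Placing the ligands in turn and identifying arrangements related by rotation or reflection leaves 15 distinct geometric isomers.
Of these, 15 lack any improper symmetry element and so occur as enantiomeric pairs, giving 15 + 15 = 30 stereoisomers in total.

30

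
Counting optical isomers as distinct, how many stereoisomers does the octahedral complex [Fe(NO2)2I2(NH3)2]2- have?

6

The six octahedral sites form three mutually perpendicular trans pairs.
There are 5 geometric isomers: NO2 trans, I trans, NH3 trans; NO2 cis, I trans, NH3 cis; NO2 trans, I cis, NH3 cis; NO2 cis, I cis, NH3 cis (chiral); NO2 cis, I cis, NH3 trans.
One of these lacks any improper symmetry element and so occurs as an enantiomeric pair, giving 5 + 1 = 6 stereoisomers in total.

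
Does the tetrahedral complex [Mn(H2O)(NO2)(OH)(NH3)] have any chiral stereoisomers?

yes

Only one geometric arrangement is possible; it has no improper symmetry element, so it exists as a pair of enantiomers (2 stereoisomers).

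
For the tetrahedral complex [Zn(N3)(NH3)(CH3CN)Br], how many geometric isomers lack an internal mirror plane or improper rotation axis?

Only one geometric arrangement is possible; it has no improper symmetry element, so it exists as a pair of enantiomers (2 stereoisomers).

1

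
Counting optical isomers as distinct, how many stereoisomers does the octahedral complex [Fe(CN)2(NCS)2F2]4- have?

The six octahedral sites form three mutually perpendicular trans pairs.
The distinct arrangements are (5 in all): CN trans, NCS trans, F trans; CN trans, NCS cis, F cis; CN cis, NCS trans, F cis; CN cis, NCS cis, F cis (chiral); CN cis, NCS cis, F trans.
One of these lacks any improper symmetry element and so occurs as an enantiomeric pair, giving 5 + 1 = 6 stereoisomers in total.

6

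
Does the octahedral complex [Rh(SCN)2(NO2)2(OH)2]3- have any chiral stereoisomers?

The distinct arrangements are (5 in all): SCN trans, NO2 trans, OH trans; SCN cis, NO2 trans, OH cis; SCN trans, NO2 cis, OH cis; SCN cis, NO2 cis, OH cis (chiral); SCN cis, NO2 cis, OH trans.
One of these lacks any improper symmetry element and so occurs as an enantiomeric pair, giving 5 + 1 = 6 stereoisomers in total.

yes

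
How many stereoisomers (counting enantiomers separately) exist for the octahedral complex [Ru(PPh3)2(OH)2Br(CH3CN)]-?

8

The distinct arrangements are (6 in all): PPh3 trans, OH trans; PPh3 cis, OH cis (3 arrangements, 2 chiral); PPh3 trans, OH cis; PPh3 cis, OH trans.
Of these, 2 lack any improper symmetry element and so occur as enantiomeric pairs, giving 6 + 2 = 8 stereoisomers in total.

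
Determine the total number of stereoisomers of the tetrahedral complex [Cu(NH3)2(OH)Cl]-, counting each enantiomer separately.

1

All four vertices of a tetrahedron are equivalent and mutually adjacent, so cis/trans isomerism cannot arise.
Only one geometric arrangement is possible.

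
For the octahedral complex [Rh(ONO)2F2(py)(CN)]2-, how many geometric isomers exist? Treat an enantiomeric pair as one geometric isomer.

Systematic placement gives 6 geometric isomers: ONO cis, F cis (3 arrangements, 2 chiral); ONO trans, F cis; ONO cis, F trans; ONO trans, F trans.

6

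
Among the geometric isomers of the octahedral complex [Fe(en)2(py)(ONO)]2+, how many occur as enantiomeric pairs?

1

Each en is bidentate and must span two cis positions.
The distinct arrangements are (2 in all): py and ONO mutually cis (chiral); py and ONO mutually trans.
One of these lacks any improper symmetry element and so occurs as an enantiomeric pair, giving 2 + 1 = 3 stereoisomers in total.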